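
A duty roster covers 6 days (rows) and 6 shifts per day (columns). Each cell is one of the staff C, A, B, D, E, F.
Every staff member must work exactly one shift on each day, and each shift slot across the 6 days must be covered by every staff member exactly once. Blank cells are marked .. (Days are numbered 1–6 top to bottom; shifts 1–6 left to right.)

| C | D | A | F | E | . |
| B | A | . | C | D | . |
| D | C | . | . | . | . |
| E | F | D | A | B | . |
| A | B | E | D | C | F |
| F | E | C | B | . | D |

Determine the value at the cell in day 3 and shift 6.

Day 1, shift 6: day 1 has {C, A, D, E, F} and shift 6 has {D, F}, leaving only B.
Day 2, shift 3: day 2 has {C, A, B, D} and shift 3 has {C, A, D, E}, leaving only F.
Day 2, shift 6: day 2 has {C, A, B, D, F} and shift 6 has {B, D, F}, leaving only E.
Day 3 already has {C, D} and shift 6 already has {B, D, E, F}, so day 3, shift 6 must be A.

A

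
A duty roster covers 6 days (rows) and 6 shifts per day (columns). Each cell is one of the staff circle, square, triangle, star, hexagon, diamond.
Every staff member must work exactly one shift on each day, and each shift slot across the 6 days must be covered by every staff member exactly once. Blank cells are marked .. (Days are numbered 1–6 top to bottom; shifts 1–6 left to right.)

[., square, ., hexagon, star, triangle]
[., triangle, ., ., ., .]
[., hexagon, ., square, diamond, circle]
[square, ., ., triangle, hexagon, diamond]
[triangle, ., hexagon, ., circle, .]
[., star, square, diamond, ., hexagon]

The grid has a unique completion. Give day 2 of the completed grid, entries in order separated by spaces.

Day 2, shift 5: day 2 has {triangle} and shift 5 has {circle, star, hexagon, diamond}, leaving only square.
Day 2, shift 6: day 2 has {square, triangle} and shift 6 has {circle, triangle, hexagon, diamond}, leaving only star.
Day 2, shift 4: day 2 has {square, triangle, star} and shift 4 has {square, triangle, hexagon, diamond}, leaving only circle.
Day 2, shift 3: day 2 has {circle, square, triangle, star} and shift 3 has {square, hexagon}, leaving only diamond.
Day 2, shift 1: day 2 has {circle, square, triangle, star, diamond} and shift 1 has {square, triangle}, leaving only hexagon.
So day 2 reads: hexagon triangle diamond circle square star.

hexagon triangle diamond circle square star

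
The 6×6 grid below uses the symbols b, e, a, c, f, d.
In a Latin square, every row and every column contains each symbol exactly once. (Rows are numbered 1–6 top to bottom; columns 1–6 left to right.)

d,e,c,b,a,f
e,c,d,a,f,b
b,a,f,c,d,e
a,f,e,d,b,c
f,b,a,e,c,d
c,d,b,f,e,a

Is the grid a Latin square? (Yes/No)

Yes

Each row is a permutation of the 6 symbols, and so is each column.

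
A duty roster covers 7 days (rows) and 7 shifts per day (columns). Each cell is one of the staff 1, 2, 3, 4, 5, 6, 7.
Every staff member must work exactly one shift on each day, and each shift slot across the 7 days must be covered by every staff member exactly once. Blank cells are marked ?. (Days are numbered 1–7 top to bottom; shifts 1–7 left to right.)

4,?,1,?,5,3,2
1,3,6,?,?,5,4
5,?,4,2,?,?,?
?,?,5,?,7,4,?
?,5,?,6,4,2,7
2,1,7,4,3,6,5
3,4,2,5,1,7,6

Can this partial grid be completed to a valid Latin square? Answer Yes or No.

Day 5, shift 1: day 5 together with shift 1 already contain {1, 2, 3, 4, 5, 6, 7} — every symbol — so nothing can go there. The grid has no valid completion.

No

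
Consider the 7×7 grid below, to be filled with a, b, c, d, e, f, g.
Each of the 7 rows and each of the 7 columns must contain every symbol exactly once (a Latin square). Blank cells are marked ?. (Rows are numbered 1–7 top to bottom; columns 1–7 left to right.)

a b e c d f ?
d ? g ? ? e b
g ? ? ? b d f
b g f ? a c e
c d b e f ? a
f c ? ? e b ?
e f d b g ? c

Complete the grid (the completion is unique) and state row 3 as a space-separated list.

Row 3, column 4: row 3 has {b, d, f, g} and column 4 has {b, c, e}, leaving only a.
Row 3, column 2: row 3 has {a, b, d, f, g} and column 2 has {b, c, d, f, g}, leaving only e.
Row 3, column 3: row 3 has {a, b, d, e, f, g} and column 3 has {b, d, e, f, g}, leaving only c.
So row 3 reads: g e c a b d f.

g e c a b d f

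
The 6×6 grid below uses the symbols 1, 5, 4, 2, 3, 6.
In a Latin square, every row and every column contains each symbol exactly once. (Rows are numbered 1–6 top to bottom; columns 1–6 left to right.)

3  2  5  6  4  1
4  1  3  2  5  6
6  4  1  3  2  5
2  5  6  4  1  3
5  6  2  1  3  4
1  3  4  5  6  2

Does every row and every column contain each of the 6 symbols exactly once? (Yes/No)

Each row is a permutation of the 6 symbols, and so is each column.

Yes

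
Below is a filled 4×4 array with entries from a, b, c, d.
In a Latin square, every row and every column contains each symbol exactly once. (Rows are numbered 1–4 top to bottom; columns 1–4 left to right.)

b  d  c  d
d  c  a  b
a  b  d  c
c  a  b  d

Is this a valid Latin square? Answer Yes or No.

No

Row 1 contains d twice (at columns 2 and 4), so it is not a permutation.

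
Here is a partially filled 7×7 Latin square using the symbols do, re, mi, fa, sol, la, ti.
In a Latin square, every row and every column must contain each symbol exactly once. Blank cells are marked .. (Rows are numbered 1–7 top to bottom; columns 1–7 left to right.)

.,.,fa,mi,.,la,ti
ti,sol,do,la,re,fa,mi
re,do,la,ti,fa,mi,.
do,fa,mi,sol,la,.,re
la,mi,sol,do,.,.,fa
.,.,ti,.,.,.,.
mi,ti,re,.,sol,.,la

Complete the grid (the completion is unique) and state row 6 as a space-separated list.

fa la ti re mi sol do

Row 1, column 1: row 1 has {mi, fa, la, ti} and column 1 has {do, re, mi, la, ti}, leaving only sol.
Row 6, column 1: row 6 has {ti} and column 1 has {do, re, mi, sol, la, ti}, leaving only fa.
Row 6, column 4: row 6 has {fa, ti} and column 4 has {do, mi, sol, la, ti}, leaving only re.
Row 6, column 2: row 6 has {re, fa, ti} and column 2 has {do, mi, fa, sol, ti}, leaving only la.
Row 1, column 2: row 1 has {mi, fa, sol, la, ti} and column 2 has {do, mi, fa, sol, la, ti}, leaving only re.
Row 1, column 5: row 1 has {re, mi, fa, sol, la, ti} and column 5 has {re, fa, sol, la}, leaving only do.
Row 6, column 5: row 6 has {re, fa, la, ti} and column 5 has {do, re, fa, sol, la}, leaving only mi.
Row 3, column 7: row 3 has {do, re, mi, fa, la, ti} and column 7 has {re, mi, fa, la, ti}, leaving only sol.
Row 6, column 7: row 6 has {re, mi, fa, la, ti} and column 7 has {re, mi, fa, sol, la, ti}, leaving only do.
Row 6, column 6: row 6 has {do, re, mi, fa, la, ti} and column 6 has {mi, fa, la}, leaving only sol.
So row 6 reads: fa la ti re mi sol do.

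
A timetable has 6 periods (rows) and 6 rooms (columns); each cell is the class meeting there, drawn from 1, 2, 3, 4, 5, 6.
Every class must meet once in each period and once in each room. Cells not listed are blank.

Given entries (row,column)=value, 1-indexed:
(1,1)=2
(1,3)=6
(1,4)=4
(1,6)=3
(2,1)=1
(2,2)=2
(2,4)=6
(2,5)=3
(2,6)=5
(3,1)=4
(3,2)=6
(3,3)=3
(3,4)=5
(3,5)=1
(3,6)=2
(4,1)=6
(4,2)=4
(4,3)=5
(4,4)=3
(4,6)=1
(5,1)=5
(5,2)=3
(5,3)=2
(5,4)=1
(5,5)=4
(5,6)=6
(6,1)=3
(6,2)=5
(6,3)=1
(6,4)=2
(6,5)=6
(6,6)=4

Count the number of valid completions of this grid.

Period 1, room 2: eliminating its period and room leaves {1}.
Period 1, room 5: eliminating its period and room leaves {5}.
Period 2, room 3: eliminating its period and room leaves {4}.
Period 4, room 5: eliminating its period and room leaves {2}.
Only one assignment across all blanks avoids any period or room repeat, giving 1 completion.

1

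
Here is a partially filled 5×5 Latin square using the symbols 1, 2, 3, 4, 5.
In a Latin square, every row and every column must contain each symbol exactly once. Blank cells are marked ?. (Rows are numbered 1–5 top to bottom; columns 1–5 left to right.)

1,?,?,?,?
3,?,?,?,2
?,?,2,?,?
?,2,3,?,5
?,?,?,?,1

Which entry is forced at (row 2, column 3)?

Row 4, column 1: row 4 has {2, 3, 5} and column 1 has {1, 3}, leaving only 4.
Row 3, column 1: row 3 has {2} and column 1 has {1, 3, 4}, leaving only 5.
Row 4, column 4: row 4 has {2, 3, 4, 5} and column 4 has {}, leaving only 1.
Row 5, column 1: row 5 has {1} and column 1 has {1, 3, 4, 5}, leaving only 2.
Row 2, column 3 is narrowed to {1, 4, 5}.
If it were 4, then row 5, column 3 would be left with no valid symbol.
If it were 5, then row 5, column 3 would be left with no valid symbol.
So row 2, column 3 must be 1.

1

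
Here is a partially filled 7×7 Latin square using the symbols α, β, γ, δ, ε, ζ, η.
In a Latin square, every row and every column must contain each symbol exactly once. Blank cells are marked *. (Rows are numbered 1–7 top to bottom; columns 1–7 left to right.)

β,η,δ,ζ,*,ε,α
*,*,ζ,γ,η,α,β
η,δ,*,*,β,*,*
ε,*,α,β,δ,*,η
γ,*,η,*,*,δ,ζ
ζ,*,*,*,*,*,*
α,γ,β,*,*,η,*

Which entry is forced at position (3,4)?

α

Row 1, column 5: row 1 has {α, β, δ, ε, ζ, η} and column 5 has {β, δ, η}, leaving only γ.
Row 2, column 1: row 2 has {α, β, γ, ζ, η} and column 1 has {α, β, γ, ε, ζ, η}, leaving only δ.
Row 2, column 2: row 2 has {α, β, γ, δ, ζ, η} and column 2 has {γ, δ, η}, leaving only ε.
Row 4, column 2: row 4 has {α, β, δ, ε, η} and column 2 has {γ, δ, ε, η}, leaving only ζ.
Row 4, column 6: row 4 has {α, β, δ, ε, ζ, η} and column 6 has {α, δ, ε, η}, leaving only γ.
Row 3, column 6: row 3 has {β, δ, η} and column 6 has {α, γ, δ, ε, η}, leaving only ζ.
Row 6, column 6: row 6 has {ζ} and column 6 has {α, γ, δ, ε, ζ, η}, leaving only β.
Row 6, column 2: row 6 has {β, ζ} and column 2 has {γ, δ, ε, ζ, η}, leaving only α.
Row 5, column 2: row 5 has {γ, δ, ζ, η} and column 2 has {α, γ, δ, ε, ζ, η}, leaving only β.
Row 6, column 5: row 6 has {α, β, ζ} and column 5 has {β, γ, δ, η}, leaving only ε.
Row 5, column 5: row 5 has {β, γ, δ, ζ, η} and column 5 has {β, γ, δ, ε, η}, leaving only α.
Row 5, column 4: row 5 has {α, β, γ, δ, ζ, η} and column 4 has {β, γ, ζ}, leaving only ε.
Row 3 already has {β, δ, ζ, η} and column 4 already has {β, γ, ε, ζ}, so row 3, column 4 must be α.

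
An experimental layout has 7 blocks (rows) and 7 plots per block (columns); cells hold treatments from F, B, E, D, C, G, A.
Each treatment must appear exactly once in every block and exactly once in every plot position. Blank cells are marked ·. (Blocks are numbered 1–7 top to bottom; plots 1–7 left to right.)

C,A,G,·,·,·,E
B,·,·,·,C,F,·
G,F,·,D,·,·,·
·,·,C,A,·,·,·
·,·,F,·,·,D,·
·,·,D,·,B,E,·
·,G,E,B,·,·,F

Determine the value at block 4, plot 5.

Block 1, plot 4: block 1 has {E, C, G, A} and plot 4 has {B, D, A}, leaving only F.
Block 1, plot 5: block 1 has {F, E, C, G, A} and plot 5 has {B, C}, leaving only D.
Block 1, plot 6: block 1 has {F, E, D, C, G, A} and plot 6 has {F, E, D}, leaving only B.
Block 2, plot 3: block 2 has {F, B, C} and plot 3 has {F, E, D, C, G}, leaving only A.
Block 3, plot 3: block 3 has {F, D, G} and plot 3 has {F, E, D, C, G, A}, leaving only B.
Block 4, plot 6: block 4 has {C, A} and plot 6 has {F, B, E, D}, leaving only G.
Block 6, plot 2: block 6 has {B, E, D} and plot 2 has {F, G, A}, leaving only C.
Block 6, plot 4: block 6 has {B, E, D, C} and plot 4 has {F, B, D, A}, leaving only G.
Block 2, plot 4: block 2 has {F, B, C, A} and plot 4 has {F, B, D, G, A}, leaving only E.
Block 2, plot 2: block 2 has {F, B, E, C, A} and plot 2 has {F, C, G, A}, leaving only D.
Block 2, plot 7: block 2 has {F, B, E, D, C, A} and plot 7 has {F, E}, leaving only G.
Block 5, plot 4: block 5 has {F, D} and plot 4 has {F, B, E, D, G, A}, leaving only C.
Block 6, plot 7: block 6 has {B, E, D, C, G} and plot 7 has {F, E, G}, leaving only A.
Block 3, plot 7: block 3 has {F, B, D, G} and plot 7 has {F, E, G, A}, leaving only C.
Block 3, plot 6: block 3 has {F, B, D, C, G} and plot 6 has {F, B, E, D, G}, leaving only A.
Block 3, plot 5: block 3 has {F, B, D, C, G, A} and plot 5 has {B, D, C}, leaving only E.
Block 4 already has {C, G, A} and plot 5 already has {B, E, D, C}, so block 4, plot 5 must be F.

F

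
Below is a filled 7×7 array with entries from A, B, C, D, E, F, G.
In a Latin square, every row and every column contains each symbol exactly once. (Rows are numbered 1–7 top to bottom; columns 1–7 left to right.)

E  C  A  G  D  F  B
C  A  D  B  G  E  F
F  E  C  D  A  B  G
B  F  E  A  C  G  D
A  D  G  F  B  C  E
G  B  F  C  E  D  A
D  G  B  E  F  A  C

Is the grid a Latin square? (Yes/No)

Yes

Each row is a permutation of the 7 symbols, and so is each column.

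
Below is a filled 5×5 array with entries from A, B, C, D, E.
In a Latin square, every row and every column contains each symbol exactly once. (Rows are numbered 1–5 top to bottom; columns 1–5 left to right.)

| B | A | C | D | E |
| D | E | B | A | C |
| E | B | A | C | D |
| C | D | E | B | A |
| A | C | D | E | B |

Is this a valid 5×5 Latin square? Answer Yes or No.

Yes

Each row is a permutation of the 5 symbols, and so is each column.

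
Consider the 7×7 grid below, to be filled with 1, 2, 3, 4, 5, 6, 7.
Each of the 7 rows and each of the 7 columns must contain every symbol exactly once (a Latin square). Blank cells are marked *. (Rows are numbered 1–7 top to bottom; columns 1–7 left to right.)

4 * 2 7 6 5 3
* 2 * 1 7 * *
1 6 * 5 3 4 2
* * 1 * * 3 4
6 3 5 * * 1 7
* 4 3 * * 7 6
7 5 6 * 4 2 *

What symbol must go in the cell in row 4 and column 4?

6

Row 1, column 2: row 1 has {2, 3, 4, 5, 6, 7} and column 2 has {2, 3, 4, 5, 6}, leaving only 1.
Row 2, column 3: row 2 has {1, 2, 7} and column 3 has {1, 2, 3, 5, 6}, leaving only 4.
Row 2, column 6: row 2 has {1, 2, 4, 7} and column 6 has {1, 2, 3, 4, 5, 7}, leaving only 6.
Row 2, column 7: row 2 has {1, 2, 4, 6, 7} and column 7 has {2, 3, 4, 6, 7}, leaving only 5.
Row 2, column 1: row 2 has {1, 2, 4, 5, 6, 7} and column 1 has {1, 4, 6, 7}, leaving only 3.
Row 3, column 3: row 3 has {1, 2, 3, 4, 5, 6} and column 3 has {1, 2, 3, 4, 5, 6}, leaving only 7.
Row 4, column 2: row 4 has {1, 3, 4} and column 2 has {1, 2, 3, 4, 5, 6}, leaving only 7.
Row 5, column 5: row 5 has {1, 3, 5, 6, 7} and column 5 has {3, 4, 6, 7}, leaving only 2.
Row 4, column 5: row 4 has {1, 3, 4, 7} and column 5 has {2, 3, 4, 6, 7}, leaving only 5.
Row 4, column 1: row 4 has {1, 3, 4, 5, 7} and column 1 has {1, 3, 4, 6, 7}, leaving only 2.
Row 4 already has {1, 2, 3, 4, 5, 7} and column 4 already has {1, 5, 7}, so row 4, column 4 must be 6.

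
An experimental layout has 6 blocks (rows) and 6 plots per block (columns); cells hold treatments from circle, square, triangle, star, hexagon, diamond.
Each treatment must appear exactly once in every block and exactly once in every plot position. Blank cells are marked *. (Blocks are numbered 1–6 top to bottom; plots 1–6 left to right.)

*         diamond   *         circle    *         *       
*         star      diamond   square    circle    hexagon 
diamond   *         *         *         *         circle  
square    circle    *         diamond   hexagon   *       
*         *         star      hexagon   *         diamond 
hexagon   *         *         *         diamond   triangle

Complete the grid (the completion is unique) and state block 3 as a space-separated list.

diamond hexagon square triangle star circle

Block 2, plot 1: block 2 has {circle, square, star, hexagon, diamond} and plot 1 has {square, hexagon, diamond}, leaving only triangle.
Block 1, plot 1: block 1 has {circle, diamond} and plot 1 has {square, triangle, hexagon, diamond}, leaving only star.
Block 1, plot 6: block 1 has {circle, star, diamond} and plot 6 has {circle, triangle, hexagon, diamond}, leaving only square.
Block 1, plot 5: block 1 has {circle, square, star, diamond} and plot 5 has {circle, hexagon, diamond}, leaving only triangle.
Block 1, plot 3: block 1 has {circle, square, triangle, star, diamond} and plot 3 has {star, diamond}, leaving only hexagon.
Block 4, plot 3: block 4 has {circle, square, hexagon, diamond} and plot 3 has {star, hexagon, diamond}, leaving only triangle.
Block 3, plot 3: block 3 has {circle, diamond} and plot 3 has {triangle, star, hexagon, diamond}, leaving only square.
Block 3, plot 5: block 3 has {circle, square, diamond} and plot 5 has {circle, triangle, hexagon, diamond}, leaving only star.
Block 3, plot 4: block 3 has {circle, square, star, diamond} and plot 4 has {circle, square, hexagon, diamond}, leaving only triangle.
Block 3, plot 2: block 3 has {circle, square, triangle, star, diamond} and plot 2 has {circle, star, diamond}, leaving only hexagon.
So block 3 reads: diamond hexagon square triangle star circle.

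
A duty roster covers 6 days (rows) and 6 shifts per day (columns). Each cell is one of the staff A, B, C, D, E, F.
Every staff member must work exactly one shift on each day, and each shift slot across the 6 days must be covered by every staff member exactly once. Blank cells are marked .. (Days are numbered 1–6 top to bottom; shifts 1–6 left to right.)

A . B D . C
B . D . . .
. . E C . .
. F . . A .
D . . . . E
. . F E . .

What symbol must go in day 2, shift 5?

E

Day 1, shift 2: day 1 has {A, B, C, D} and shift 2 has {F}, leaving only E.
Day 1, shift 5: day 1 has {A, B, C, D, E} and shift 5 has {A}, leaving only F.
Day 3, shift 1: day 3 has {C, E} and shift 1 has {A, B, D}, leaving only F.
Day 4, shift 3: day 4 has {A, F} and shift 3 has {B, D, E, F}, leaving only C.
Day 4, shift 1: day 4 has {A, C, F} and shift 1 has {A, B, D, F}, leaving only E.
Day 4, shift 4: day 4 has {A, C, E, F} and shift 4 has {C, D, E}, leaving only B.
Day 4, shift 6: day 4 has {A, B, C, E, F} and shift 6 has {C, E}, leaving only D.
Day 5, shift 3: day 5 has {D, E} and shift 3 has {B, C, D, E, F}, leaving only A.
Day 5, shift 4: day 5 has {A, D, E} and shift 4 has {B, C, D, E}, leaving only F.
Day 2, shift 4: day 2 has {B, D} and shift 4 has {B, C, D, E, F}, leaving only A.
Day 2, shift 2: day 2 has {A, B, D} and shift 2 has {E, F}, leaving only C.
Day 2 already has {A, B, C, D} and shift 5 already has {A, F}, so day 2, shift 5 must be E.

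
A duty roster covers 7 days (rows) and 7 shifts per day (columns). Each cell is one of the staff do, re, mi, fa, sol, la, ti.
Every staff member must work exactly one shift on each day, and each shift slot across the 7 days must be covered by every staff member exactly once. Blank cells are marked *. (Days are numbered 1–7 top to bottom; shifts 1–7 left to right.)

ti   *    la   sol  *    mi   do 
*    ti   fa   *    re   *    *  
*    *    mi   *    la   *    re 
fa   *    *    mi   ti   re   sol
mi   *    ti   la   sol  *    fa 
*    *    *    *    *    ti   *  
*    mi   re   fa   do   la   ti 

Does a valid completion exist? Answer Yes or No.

No

Day 1, shift 5: day 1 has {do, mi, sol, la, ti} and shift 5 has {do, re, sol, la, ti}, so it must be fa.
Day 1, shift 2: day 1 has {do, mi, fa, sol, la, ti} and shift 2 has {mi, ti}, so it must be re.
Day 2, shift 4: day 2 has {re, fa, ti} and shift 4 has {mi, fa, sol, la}, so it must be do.
Day 2, shift 6: day 2 has {do, re, fa, ti} and shift 6 has {re, mi, la, ti}, so it must be sol.
Day 2, shift 1: day 2 has {do, re, fa, sol, ti} and shift 1 has {mi, fa, ti}, so it must be la.
Day 2, shift 7: day 2 has {do, re, fa, sol, la, ti} and shift 7 has {do, re, fa, sol, ti}, so it must be mi.
Day 3, shift 4: day 3 has {re, mi, la} and shift 4 has {do, mi, fa, sol, la}, so it must be ti.
Day 4, shift 3: day 4 has {re, mi, fa, sol, ti} and shift 3 has {re, mi, fa, la, ti}, so it must be do.
Day 4, shift 2: day 4 has {do, re, mi, fa, sol, ti} and shift 2 has {re, mi, ti}, so it must be la.
Day 5, shift 2: day 5 has {mi, fa, sol, la, ti} and shift 2 has {re, mi, la, ti}, so it must be do.
Now day 5, shift 6: day 5 together with shift 6 already contain {do, re, mi, fa, sol, la, ti} — every symbol — so nothing can go there. The grid has no valid completion.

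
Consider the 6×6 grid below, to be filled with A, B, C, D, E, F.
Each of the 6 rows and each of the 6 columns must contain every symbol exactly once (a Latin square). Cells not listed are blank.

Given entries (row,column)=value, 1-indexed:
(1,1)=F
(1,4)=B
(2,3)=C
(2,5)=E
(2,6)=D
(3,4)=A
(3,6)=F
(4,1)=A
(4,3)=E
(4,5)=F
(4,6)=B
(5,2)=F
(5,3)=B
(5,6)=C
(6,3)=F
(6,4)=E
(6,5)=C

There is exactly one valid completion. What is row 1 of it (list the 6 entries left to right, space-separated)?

F C A B D E

Row 2, column 1: row 2 has {C, D, E} and column 1 has {A, F}, leaving only B.
Row 2, column 2: row 2 has {B, C, D, E} and column 2 has {F}, leaving only A.
Row 2, column 4: row 2 has {A, B, C, D, E} and column 4 has {A, B, E}, leaving only F.
Row 3, column 3: row 3 has {A, F} and column 3 has {B, C, E, F}, leaving only D.
Row 1, column 3: row 1 has {B, F} and column 3 has {B, C, D, E, F}, leaving only A.
Row 1, column 5: row 1 has {A, B, F} and column 5 has {C, E, F}, leaving only D.
Row 1, column 6: row 1 has {A, B, D, F} and column 6 has {B, C, D, F}, leaving only E.
Row 1, column 2: row 1 has {A, B, D, E, F} and column 2 has {A, F}, leaving only C.
So row 1 reads: F C A B D E.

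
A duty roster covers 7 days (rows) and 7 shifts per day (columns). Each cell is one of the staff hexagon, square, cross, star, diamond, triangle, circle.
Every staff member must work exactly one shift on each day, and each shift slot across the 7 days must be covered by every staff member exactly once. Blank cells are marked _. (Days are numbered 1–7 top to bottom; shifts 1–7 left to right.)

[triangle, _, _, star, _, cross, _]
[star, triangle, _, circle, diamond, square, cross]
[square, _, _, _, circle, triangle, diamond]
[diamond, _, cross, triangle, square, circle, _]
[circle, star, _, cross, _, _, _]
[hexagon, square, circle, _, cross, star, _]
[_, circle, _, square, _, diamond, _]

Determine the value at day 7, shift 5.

star

Day 1, shift 5: day 1 has {cross, star, triangle} and shift 5 has {square, cross, diamond, circle}, leaving only hexagon.
Day 1, shift 2: day 1 has {hexagon, cross, star, triangle} and shift 2 has {square, star, triangle, circle}, leaving only diamond.
Day 1, shift 3: day 1 has {hexagon, cross, star, diamond, triangle} and shift 3 has {cross, circle}, leaving only square.
Day 1, shift 7: day 1 has {hexagon, square, cross, star, diamond, triangle} and shift 7 has {cross, diamond}, leaving only circle.
Day 2, shift 3: day 2 has {square, cross, star, diamond, triangle, circle} and shift 3 has {square, cross, circle}, leaving only hexagon.
Day 3, shift 3: day 3 has {square, diamond, triangle, circle} and shift 3 has {hexagon, square, cross, circle}, leaving only star.
Day 3, shift 4: day 3 has {square, star, diamond, triangle, circle} and shift 4 has {square, cross, star, triangle, circle}, leaving only hexagon.
Day 3, shift 2: day 3 has {hexagon, square, star, diamond, triangle, circle} and shift 2 has {square, star, diamond, triangle, circle}, leaving only cross.
Day 4, shift 2: day 4 has {square, cross, diamond, triangle, circle} and shift 2 has {square, cross, star, diamond, triangle, circle}, leaving only hexagon.
Day 4, shift 7: day 4 has {hexagon, square, cross, diamond, triangle, circle} and shift 7 has {cross, diamond, circle}, leaving only star.
Day 5, shift 5: day 5 has {cross, star, circle} and shift 5 has {hexagon, square, cross, diamond, circle}, leaving only triangle.
Day 7 already has {square, diamond, circle} and shift 5 already has {hexagon, square, cross, diamond, triangle, circle}, so day 7, shift 5 must be star.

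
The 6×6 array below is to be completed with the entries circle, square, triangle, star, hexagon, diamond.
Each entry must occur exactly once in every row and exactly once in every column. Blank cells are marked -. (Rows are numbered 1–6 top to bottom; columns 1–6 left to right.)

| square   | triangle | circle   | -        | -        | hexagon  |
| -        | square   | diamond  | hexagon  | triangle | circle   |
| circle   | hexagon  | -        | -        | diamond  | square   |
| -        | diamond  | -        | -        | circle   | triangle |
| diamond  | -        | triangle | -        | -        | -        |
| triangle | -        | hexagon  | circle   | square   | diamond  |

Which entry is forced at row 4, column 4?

star

Row 1, column 5: row 1 has {circle, square, triangle, hexagon} and column 5 has {circle, square, triangle, diamond}, leaving only star.
Row 1, column 4: row 1 has {circle, square, triangle, star, hexagon} and column 4 has {circle, hexagon}, leaving only diamond.
Row 2, column 1: row 2 has {circle, square, triangle, hexagon, diamond} and column 1 has {circle, square, triangle, diamond}, leaving only star.
Row 3, column 3: row 3 has {circle, square, hexagon, diamond} and column 3 has {circle, triangle, hexagon, diamond}, leaving only star.
Row 3, column 4: row 3 has {circle, square, star, hexagon, diamond} and column 4 has {circle, hexagon, diamond}, leaving only triangle.
Row 4, column 1: row 4 has {circle, triangle, diamond} and column 1 has {circle, square, triangle, star, diamond}, leaving only hexagon.
Row 4, column 3: row 4 has {circle, triangle, hexagon, diamond} and column 3 has {circle, triangle, star, hexagon, diamond}, leaving only square.
Row 4 already has {circle, square, triangle, hexagon, diamond} and column 4 already has {circle, triangle, hexagon, diamond}, so row 4, column 4 must be star.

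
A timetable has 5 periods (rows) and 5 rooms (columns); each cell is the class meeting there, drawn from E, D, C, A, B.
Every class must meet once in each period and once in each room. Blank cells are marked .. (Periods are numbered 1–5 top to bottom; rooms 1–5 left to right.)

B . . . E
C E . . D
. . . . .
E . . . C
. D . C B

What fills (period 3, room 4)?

Period 3, room 5: period 3 has {} and room 5 has {E, D, C, B}, leaving only A.
Period 3, room 1: period 3 has {A} and room 1 has {E, C, B}, leaving only D.
Period 5, room 1: period 5 has {D, C, B} and room 1 has {E, D, C, B}, leaving only A.
Period 5, room 3: period 5 has {D, C, A, B} and room 3 has {}, leaving only E.
Period 3, room 4 is narrowed to {E, B}.
If it were B, then period 4, room 4 would be left with no valid symbol.
So period 3, room 4 must be E.

E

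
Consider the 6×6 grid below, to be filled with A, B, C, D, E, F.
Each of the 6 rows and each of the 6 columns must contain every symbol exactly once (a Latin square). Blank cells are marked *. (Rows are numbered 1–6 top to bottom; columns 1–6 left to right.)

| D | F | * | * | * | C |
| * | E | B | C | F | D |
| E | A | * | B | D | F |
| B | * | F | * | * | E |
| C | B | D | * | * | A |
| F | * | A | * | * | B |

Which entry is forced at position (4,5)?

A

Row 1, column 3: row 1 has {C, D, F} and column 3 has {A, B, D, F}, leaving only E.
Row 1, column 4: row 1 has {C, D, E, F} and column 4 has {B, C}, leaving only A.
Row 1, column 5: row 1 has {A, C, D, E, F} and column 5 has {D, F}, leaving only B.
Row 2, column 1: row 2 has {B, C, D, E, F} and column 1 has {B, C, D, E, F}, leaving only A.
Row 3, column 3: row 3 has {A, B, D, E, F} and column 3 has {A, B, D, E, F}, leaving only C.
Row 4, column 4: row 4 has {B, E, F} and column 4 has {A, B, C}, leaving only D.
Row 4, column 2: row 4 has {B, D, E, F} and column 2 has {A, B, E, F}, leaving only C.
Row 4 already has {B, C, D, E, F} and column 5 already has {B, D, F}, so row 4, column 5 must be A.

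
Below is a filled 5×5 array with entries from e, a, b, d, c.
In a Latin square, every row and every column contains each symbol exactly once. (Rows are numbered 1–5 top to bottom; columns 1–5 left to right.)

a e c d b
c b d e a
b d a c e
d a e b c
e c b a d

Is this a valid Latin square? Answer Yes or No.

Yes

Each row is a permutation of the 5 symbols, and so is each column.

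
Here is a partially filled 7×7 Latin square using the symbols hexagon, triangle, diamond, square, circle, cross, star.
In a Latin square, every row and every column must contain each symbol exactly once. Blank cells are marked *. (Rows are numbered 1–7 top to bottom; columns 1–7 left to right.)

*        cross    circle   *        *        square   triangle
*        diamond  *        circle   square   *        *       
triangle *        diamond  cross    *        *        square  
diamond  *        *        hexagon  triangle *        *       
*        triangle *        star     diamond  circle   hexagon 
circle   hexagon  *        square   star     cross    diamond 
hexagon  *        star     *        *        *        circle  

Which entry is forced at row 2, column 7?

star

Row 1, column 1: row 1 has {triangle, square, circle, cross} and column 1 has {hexagon, triangle, diamond, circle}, leaving only star.
Row 1, column 4: row 1 has {triangle, square, circle, cross, star} and column 4 has {hexagon, square, circle, cross, star}, leaving only diamond.
Row 1, column 5: row 1 has {triangle, diamond, square, circle, cross, star} and column 5 has {triangle, diamond, square, star}, leaving only hexagon.
Row 2, column 1: row 2 has {diamond, square, circle} and column 1 has {hexagon, triangle, diamond, circle, star}, leaving only cross.
Row 2 already has {diamond, square, circle, cross} and column 7 already has {hexagon, triangle, diamond, square, circle}, so row 2, column 7 must be star.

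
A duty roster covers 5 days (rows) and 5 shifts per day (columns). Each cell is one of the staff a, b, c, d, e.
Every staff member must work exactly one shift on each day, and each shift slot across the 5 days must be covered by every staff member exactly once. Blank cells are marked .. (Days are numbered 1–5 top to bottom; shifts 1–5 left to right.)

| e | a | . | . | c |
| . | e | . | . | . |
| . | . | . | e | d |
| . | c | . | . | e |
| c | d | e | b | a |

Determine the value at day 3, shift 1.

a

Day 1, shift 4: day 1 has {a, c, e} and shift 4 has {b, e}, leaving only d.
Day 1, shift 3: day 1 has {a, c, d, e} and shift 3 has {e}, leaving only b.
Day 2, shift 5: day 2 has {e} and shift 5 has {a, c, d, e}, leaving only b.
Day 3, shift 2: day 3 has {d, e} and shift 2 has {a, c, d, e}, leaving only b.
Day 3 already has {b, d, e} and shift 1 already has {c, e}, so day 3, shift 1 must be a.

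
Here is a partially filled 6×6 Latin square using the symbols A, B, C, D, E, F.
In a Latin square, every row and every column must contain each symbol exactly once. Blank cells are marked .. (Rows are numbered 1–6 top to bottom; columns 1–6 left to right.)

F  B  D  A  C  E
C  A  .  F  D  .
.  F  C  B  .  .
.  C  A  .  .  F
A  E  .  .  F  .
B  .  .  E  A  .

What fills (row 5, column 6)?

D

Row 2, column 6: row 2 has {A, C, D, F} and column 6 has {E, F}, leaving only B.
Row 2, column 3: row 2 has {A, B, C, D, F} and column 3 has {A, C, D}, leaving only E.
Row 3, column 5: row 3 has {B, C, F} and column 5 has {A, C, D, F}, leaving only E.
Row 3, column 1: row 3 has {B, C, E, F} and column 1 has {A, B, C, F}, leaving only D.
Row 3, column 6: row 3 has {B, C, D, E, F} and column 6 has {B, E, F}, leaving only A.
Row 4, column 1: row 4 has {A, C, F} and column 1 has {A, B, C, D, F}, leaving only E.
Row 4, column 4: row 4 has {A, C, E, F} and column 4 has {A, B, E, F}, leaving only D.
Row 4, column 5: row 4 has {A, C, D, E, F} and column 5 has {A, C, D, E, F}, leaving only B.
Row 5, column 3: row 5 has {A, E, F} and column 3 has {A, C, D, E}, leaving only B.
Row 5, column 4: row 5 has {A, B, E, F} and column 4 has {A, B, D, E, F}, leaving only C.
Row 5 already has {A, B, C, E, F} and column 6 already has {A, B, E, F}, so row 5, column 6 must be D.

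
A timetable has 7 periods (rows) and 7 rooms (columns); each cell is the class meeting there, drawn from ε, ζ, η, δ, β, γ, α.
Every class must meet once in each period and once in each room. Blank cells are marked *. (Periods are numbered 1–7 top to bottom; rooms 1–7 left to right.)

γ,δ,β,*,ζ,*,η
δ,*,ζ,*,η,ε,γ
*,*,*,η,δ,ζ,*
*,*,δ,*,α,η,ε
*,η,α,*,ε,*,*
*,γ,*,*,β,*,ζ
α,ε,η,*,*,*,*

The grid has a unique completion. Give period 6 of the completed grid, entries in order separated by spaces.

Period 6, room 3: period 6 has {ζ, β, γ} and room 3 has {ζ, η, δ, β, α}, leaving only ε.
Period 6, room 1: period 6 has {ε, ζ, β, γ} and room 1 has {δ, γ, α}, leaving only η.
Period 1, room 6: period 1 has {ζ, η, δ, β, γ} and room 6 has {ε, ζ, η}, leaving only α.
Period 6, room 6: period 6 has {ε, ζ, η, β, γ} and room 6 has {ε, ζ, η, α}, leaving only δ.
Period 6, room 4: period 6 has {ε, ζ, η, δ, β, γ} and room 4 has {η}, leaving only α.
So period 6 reads: η γ ε α β δ ζ.

η γ ε α β δ ζ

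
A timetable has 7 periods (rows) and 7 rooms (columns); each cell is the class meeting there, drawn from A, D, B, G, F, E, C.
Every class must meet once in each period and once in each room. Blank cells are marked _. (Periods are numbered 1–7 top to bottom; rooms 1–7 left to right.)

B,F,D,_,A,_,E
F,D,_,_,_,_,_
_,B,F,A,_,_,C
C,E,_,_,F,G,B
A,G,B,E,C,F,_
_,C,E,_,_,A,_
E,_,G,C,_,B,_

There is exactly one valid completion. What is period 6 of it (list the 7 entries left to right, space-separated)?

Period 1, room 4: period 1 has {A, D, B, F, E} and room 4 has {A, E, C}, leaving only G.
Period 1, room 6: period 1 has {A, D, B, G, F, E} and room 6 has {A, B, G, F}, leaving only C.
Period 2, room 4: period 2 has {D, F} and room 4 has {A, G, E, C}, leaving only B.
Period 2, room 6: period 2 has {D, B, F} and room 6 has {A, B, G, F, C}, leaving only E.
Period 2, room 5: period 2 has {D, B, F, E} and room 5 has {A, F, C}, leaving only G.
Period 2, room 7: period 2 has {D, B, G, F, E} and room 7 has {B, E, C}, leaving only A.
Period 2, room 3: period 2 has {A, D, B, G, F, E} and room 3 has {D, B, G, F, E}, leaving only C.
Period 3, room 6: period 3 has {A, B, F, C} and room 6 has {A, B, G, F, E, C}, leaving only D.
Period 3, room 1: period 3 has {A, D, B, F, C} and room 1 has {A, B, F, E, C}, leaving only G.
Period 6, room 1: period 6 has {A, E, C} and room 1 has {A, B, G, F, E, C}, leaving only D.
Period 6, room 4: period 6 has {A, D, E, C} and room 4 has {A, B, G, E, C}, leaving only F.
Period 6, room 5: period 6 has {A, D, F, E, C} and room 5 has {A, G, F, C}, leaving only B.
Period 6, room 7: period 6 has {A, D, B, F, E, C} and room 7 has {A, B, E, C}, leaving only G.
So period 6 reads: D C E F B A G.

D C E F B A G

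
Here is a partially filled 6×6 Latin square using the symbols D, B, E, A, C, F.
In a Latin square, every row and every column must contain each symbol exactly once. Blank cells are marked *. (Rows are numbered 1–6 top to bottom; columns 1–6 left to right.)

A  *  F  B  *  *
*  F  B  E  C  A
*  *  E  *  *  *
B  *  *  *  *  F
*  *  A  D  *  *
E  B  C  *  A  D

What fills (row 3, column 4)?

Row 2, column 1: row 2 has {B, E, A, C, F} and column 1 has {B, E, A}, leaving only D.
Row 4, column 3: row 4 has {B, F} and column 3 has {B, E, A, C, F}, leaving only D.
Row 4, column 5: row 4 has {D, B, F} and column 5 has {A, C}, leaving only E.
Row 1, column 5: row 1 has {B, A, F} and column 5 has {E, A, C}, leaving only D.
Row 6, column 4: row 6 has {D, B, E, A, C} and column 4 has {D, B, E}, leaving only F.
Row 3, column 4 is narrowed to {A, C}.
If it were C, then row 3, column 6 would be left with no valid symbol.
So row 3, column 4 must be A.

A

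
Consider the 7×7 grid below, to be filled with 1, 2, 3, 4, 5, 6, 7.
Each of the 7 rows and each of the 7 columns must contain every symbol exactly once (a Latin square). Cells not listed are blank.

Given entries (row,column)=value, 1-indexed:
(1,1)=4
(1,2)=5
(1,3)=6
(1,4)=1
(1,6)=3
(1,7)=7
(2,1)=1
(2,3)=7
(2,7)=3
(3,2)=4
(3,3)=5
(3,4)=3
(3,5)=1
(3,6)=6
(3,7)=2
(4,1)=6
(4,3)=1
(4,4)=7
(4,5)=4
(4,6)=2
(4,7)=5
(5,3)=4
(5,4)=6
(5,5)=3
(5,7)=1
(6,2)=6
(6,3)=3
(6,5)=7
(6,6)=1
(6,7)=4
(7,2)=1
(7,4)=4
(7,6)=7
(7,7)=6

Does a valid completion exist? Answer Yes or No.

Yes

No row or column among the givens repeats a symbol, and propagating forced cells runs into no contradiction.
One valid completion exists (for instance, 4 5 6 1 2 3 7 / 1 2 7 5 6 4 3 / 7 4 5 3 1 6 2 / 6 3 1 7 4 2 5 / 2 7 4 6 3 5 1 / 5 6 3 2 7 1 4 / 3 1 2 4 5 7 6).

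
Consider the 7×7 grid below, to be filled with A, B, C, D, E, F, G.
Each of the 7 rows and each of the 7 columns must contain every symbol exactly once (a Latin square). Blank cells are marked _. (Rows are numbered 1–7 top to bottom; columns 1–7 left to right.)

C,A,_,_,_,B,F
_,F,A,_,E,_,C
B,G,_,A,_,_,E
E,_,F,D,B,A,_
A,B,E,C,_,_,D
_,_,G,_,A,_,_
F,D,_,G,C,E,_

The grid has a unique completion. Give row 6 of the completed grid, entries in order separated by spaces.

Row 6, column 1: row 6 has {A, G} and column 1 has {A, B, C, E, F}, leaving only D.
Row 6, column 7: row 6 has {A, D, G} and column 7 has {C, D, E, F}, leaving only B.
Row 1, column 3: row 1 has {A, B, C, F} and column 3 has {A, E, F, G}, leaving only D.
Row 1, column 4: row 1 has {A, B, C, D, F} and column 4 has {A, C, D, G}, leaving only E.
Row 6, column 4: row 6 has {A, B, D, G} and column 4 has {A, C, D, E, G}, leaving only F.
Row 6, column 6: row 6 has {A, B, D, F, G} and column 6 has {A, B, E}, leaving only C.
Row 6, column 2: row 6 has {A, B, C, D, F, G} and column 2 has {A, B, D, F, G}, leaving only E.
So row 6 reads: D E G F A C B.

D E G F A C B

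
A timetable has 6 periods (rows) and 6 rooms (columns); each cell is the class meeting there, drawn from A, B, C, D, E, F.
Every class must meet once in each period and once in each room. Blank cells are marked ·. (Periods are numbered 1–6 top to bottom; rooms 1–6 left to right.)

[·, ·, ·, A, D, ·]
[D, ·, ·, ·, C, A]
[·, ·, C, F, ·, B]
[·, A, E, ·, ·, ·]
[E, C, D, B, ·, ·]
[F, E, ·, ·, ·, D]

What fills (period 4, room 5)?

Period 2, room 4: period 2 has {A, C, D} and room 4 has {A, B, F}, leaving only E.
Period 3, room 1: period 3 has {B, C, F} and room 1 has {D, E, F}, leaving only A.
Period 3, room 2: period 3 has {A, B, C, F} and room 2 has {A, C, E}, leaving only D.
Period 3, room 5: period 3 has {A, B, C, D, F} and room 5 has {C, D}, leaving only E.
Period 5, room 6: period 5 has {B, C, D, E} and room 6 has {A, B, D}, leaving only F.
Period 4, room 6: period 4 has {A, E} and room 6 has {A, B, D, F}, leaving only C.
Period 1, room 6: period 1 has {A, D} and room 6 has {A, B, C, D, F}, leaving only E.
Period 4, room 1: period 4 has {A, C, E} and room 1 has {A, D, E, F}, leaving only B.
Period 4 already has {A, B, C, E} and room 5 already has {C, D, E}, so period 4, room 5 must be F.

F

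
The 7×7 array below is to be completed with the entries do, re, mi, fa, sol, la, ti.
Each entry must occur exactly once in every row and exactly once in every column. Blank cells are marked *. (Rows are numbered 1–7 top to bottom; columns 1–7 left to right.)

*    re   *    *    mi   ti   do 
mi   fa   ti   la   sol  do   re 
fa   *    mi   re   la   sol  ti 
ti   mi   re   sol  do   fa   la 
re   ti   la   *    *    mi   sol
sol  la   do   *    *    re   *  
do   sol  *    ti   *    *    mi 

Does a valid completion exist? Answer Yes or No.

Yes

No row or column among the givens repeats a symbol, and propagating forced cells runs into no contradiction.
One valid completion exists (for instance, la re sol fa mi ti do / mi fa ti la sol do re / fa do mi re la sol ti / ti mi re sol do fa la / re ti la do fa mi sol / sol la do mi ti re fa / do sol fa ti re la mi).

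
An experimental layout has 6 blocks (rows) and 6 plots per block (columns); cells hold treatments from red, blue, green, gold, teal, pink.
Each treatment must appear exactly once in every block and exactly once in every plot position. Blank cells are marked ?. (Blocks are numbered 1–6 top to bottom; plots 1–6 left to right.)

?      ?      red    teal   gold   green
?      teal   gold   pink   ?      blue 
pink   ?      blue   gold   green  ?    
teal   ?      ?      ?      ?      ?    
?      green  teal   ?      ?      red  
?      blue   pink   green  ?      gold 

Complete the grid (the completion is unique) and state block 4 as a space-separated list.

Block 4, plot 3: block 4 has {teal} and plot 3 has {red, blue, gold, teal, pink}, leaving only green.
Block 4, plot 6: block 4 has {green, teal} and plot 6 has {red, blue, green, gold}, leaving only pink.
Block 1, plot 1: block 1 has {red, green, gold, teal} and plot 1 has {teal, pink}, leaving only blue.
Block 1, plot 2: block 1 has {red, blue, green, gold, teal} and plot 2 has {blue, green, teal}, leaving only pink.
Block 2, plot 5: block 2 has {blue, gold, teal, pink} and plot 5 has {green, gold}, leaving only red.
Block 4, plot 5: block 4 has {green, teal, pink} and plot 5 has {red, green, gold}, leaving only blue.
Block 4, plot 4: block 4 has {blue, green, teal, pink} and plot 4 has {green, gold, teal, pink}, leaving only red.
Block 4, plot 2: block 4 has {red, blue, green, teal, pink} and plot 2 has {blue, green, teal, pink}, leaving only gold.
So block 4 reads: teal gold green red blue pink.

teal gold green red blue pink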